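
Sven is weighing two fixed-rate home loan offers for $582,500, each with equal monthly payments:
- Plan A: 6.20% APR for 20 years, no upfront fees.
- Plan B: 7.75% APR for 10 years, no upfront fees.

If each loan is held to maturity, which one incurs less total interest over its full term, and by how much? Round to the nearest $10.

Plan A: at 6.20% the monthly rate is 0.0051667, so the payment is 582,500 × 0.0051667 / (1 − 1.0051667^−240) = $4,240.70.
Total interest on Plan A = 240 × $4,240.70 − $582,500 = $435,268.00.
Plan B: monthly rate = 7.75%/12 = 0.0064583; payment = 582,500 × 0.0064583 / (1 − (1+0.0064583)^−120) = $6,990.62.
Total interest on Plan B = 120 × $6,990.62 − $582,500 = $256,374.40.
Plan B is lower by $178,893.60.

Plan B by $178,890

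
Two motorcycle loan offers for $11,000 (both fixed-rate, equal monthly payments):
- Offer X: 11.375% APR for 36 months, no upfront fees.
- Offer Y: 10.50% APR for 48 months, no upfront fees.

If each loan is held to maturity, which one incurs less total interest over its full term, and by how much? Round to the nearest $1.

Offer X: monthly rate = 11.375%/12 = 0.0094792; payment = 11,000 × 0.0094792 / (1 − (1+0.0094792)^−36) = $362.08.
Total interest on Offer X = 36 × $362.08 − $11,000 = $2,034.88.
Offer Y: at 10.50% the monthly rate is 0.0087500, so the payment is 11,000 × 0.0087500 / (1 − 1.0087500^−48) = $281.64.
Total interest on Offer Y = 48 × $281.64 − $11,000 = $2,518.72.
Offer X is lower by $483.84.

Offer X by $484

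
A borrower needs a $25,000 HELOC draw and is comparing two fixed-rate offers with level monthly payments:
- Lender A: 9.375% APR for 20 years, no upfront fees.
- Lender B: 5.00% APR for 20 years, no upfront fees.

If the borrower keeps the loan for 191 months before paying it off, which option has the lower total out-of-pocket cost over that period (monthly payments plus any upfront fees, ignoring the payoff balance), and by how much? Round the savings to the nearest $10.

Lender A: at 9.375% the monthly rate is 0.0078125, so the payment is 25,000 × 0.0078125 / (1 − 1.0078125^−240) = $231.00.
Lender B: monthly rate = 5%/12 = 0.0041667; payment = 25,000 × 0.0041667 / (1 − (1+0.0041667)^−240) = $164.99.
Over 191 months: Lender A costs 191 × $231.00 = $44,121.00; Lender B costs 191 × $164.99 = $31,513.09.
Lender B is cheaper by $44,121.00 − $31,513.09 = $12,607.91.

Lender B by $12,610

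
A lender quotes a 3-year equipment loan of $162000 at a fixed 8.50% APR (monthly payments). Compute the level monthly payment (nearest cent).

Monthly rate = 8.5%/12 = 0.0070833; payment = 162,000 × 0.0070833 / (1 − (1+0.0070833)^−36) = $5,113.94.

$5,113.94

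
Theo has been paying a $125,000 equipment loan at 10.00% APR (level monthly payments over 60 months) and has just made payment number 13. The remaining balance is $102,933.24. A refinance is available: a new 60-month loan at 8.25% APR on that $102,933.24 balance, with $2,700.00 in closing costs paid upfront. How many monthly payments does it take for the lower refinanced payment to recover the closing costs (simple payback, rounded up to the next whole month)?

5 months

Current payment = 125,000 × 10%/12 / (1 − (1+0.0083333)^−60) = $2,655.88.
Refinanced payment = 102,933.24 × 0.0068750 / (1 − (1+0.0068750)^−60) = $2,099.45.
Monthly savings = $2,655.88 − $2,099.45 = $556.43.
Break-even = $2,700.00 / $556.43 = 4.85 → 5 months.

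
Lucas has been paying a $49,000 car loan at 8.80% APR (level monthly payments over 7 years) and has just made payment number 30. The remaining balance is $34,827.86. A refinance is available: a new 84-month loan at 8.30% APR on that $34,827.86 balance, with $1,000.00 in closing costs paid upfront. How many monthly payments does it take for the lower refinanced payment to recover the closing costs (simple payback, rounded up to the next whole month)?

5 months

Current payment = 49,000 × 8.8%/12 / (1 − (1+0.0073333)^−84) = $783.40.
Refinanced payment = 34,827.86 × 0.0069167 / (1 − (1+0.0069167)^−84) = $548.05.
Monthly savings = $783.40 − $548.05 = $235.35.
Break-even = $1,000.00 / $235.35 = 4.25 → 5 months.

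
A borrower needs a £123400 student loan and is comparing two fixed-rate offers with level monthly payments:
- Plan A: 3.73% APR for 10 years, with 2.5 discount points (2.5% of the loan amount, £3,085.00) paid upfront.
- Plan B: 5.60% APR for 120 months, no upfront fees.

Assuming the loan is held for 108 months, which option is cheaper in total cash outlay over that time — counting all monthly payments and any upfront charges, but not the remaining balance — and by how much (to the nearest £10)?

Plan A by £8,980

Plan A: at 3.73% the monthly rate is 0.0031083, so the payment is 123,400 × 0.0031083 / (1 − 1.0031083^−120) = £1,233.59.
Plan B: monthly rate = 5.6%/12 = 0.0046667; payment = 123,400 × 0.0046667 / (1 − (1+0.0046667)^−120) = £1,345.34.
Over 108 months: Plan A costs 108 × £1,233.59 + £3,085.00 = £136,312.72; Plan B costs 108 × £1,345.34 = £145,296.72.
Plan A is cheaper by £145,296.72 − £136,312.72 = £8,984.00.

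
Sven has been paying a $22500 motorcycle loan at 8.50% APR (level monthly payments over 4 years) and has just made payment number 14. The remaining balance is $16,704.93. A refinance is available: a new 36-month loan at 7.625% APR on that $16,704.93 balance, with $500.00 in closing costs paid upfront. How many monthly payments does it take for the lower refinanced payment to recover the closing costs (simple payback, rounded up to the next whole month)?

15 months

Current payment = 22,500 × 8.5%/12 / (1 − (1+0.0070833)^−48) = $554.59.
Refinanced payment = 16,704.93 × 0.0063542 / (1 − (1+0.0063542)^−36) = $520.59.
Monthly savings = $554.59 − $520.59 = $34.00.
Break-even = $500.00 / $34.00 = 14.71 → 15 months.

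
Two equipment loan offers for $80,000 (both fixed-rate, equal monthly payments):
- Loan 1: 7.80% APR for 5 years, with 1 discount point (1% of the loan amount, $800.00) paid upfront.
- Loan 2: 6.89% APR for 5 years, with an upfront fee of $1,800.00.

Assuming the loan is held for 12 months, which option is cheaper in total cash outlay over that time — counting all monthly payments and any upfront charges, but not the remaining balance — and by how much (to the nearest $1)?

Loan 1: at 7.80% the monthly rate is 0.0065000, so the payment is 80,000 × 0.0065000 / (1 − 1.0065000^−60) = $1,614.47.
Loan 2: at 6.89% the monthly rate is 0.0057417, so the payment is 80,000 × 0.0057417 / (1 − 1.0057417^−60) = $1,579.95.
Over 12 months: Loan 1 costs 12 × $1,614.47 + $800.00 = $20,173.64; Loan 2 costs 12 × $1,579.95 + $1,800.00 = $20,759.40.
Loan 1 is cheaper by $20,759.40 − $20,173.64 = $585.76.

Loan 1 by $586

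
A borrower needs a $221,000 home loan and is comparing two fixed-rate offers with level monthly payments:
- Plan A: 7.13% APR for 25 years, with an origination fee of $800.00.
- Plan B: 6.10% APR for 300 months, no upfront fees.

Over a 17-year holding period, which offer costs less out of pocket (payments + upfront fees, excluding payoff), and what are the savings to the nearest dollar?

Plan A: at 7.13% the monthly rate is 0.0059417, so the payment is 221,000 × 0.0059417 / (1 − 1.0059417^−300) = $1,580.36.
Plan B: monthly rate = 6.1%/12 = 0.0050833; payment = 221,000 × 0.0050833 / (1 − (1+0.0050833)^−300) = $1,437.45.
Over 204 months: Plan A costs 204 × $1,580.36 + $800.00 = $323,193.44; Plan B costs 204 × $1,437.45 = $293,239.80.
Plan B is cheaper by $323,193.44 − $293,239.80 = $29,953.64.

Plan B by $29,954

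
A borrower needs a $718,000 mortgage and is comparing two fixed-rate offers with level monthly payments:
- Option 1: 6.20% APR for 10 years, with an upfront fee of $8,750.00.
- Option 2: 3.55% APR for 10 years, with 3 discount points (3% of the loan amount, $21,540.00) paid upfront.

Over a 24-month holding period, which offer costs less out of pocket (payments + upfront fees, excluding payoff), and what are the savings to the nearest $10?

Option 2 by $9,450

Option 1: monthly rate = 6.2%/12 = 0.0051667; payment = 718,000 × 0.0051667 / (1 − (1+0.0051667)^−120) = $8,043.58.
Option 2: monthly rate = 3.55%/12 = 0.0029583; payment = 718,000 × 0.0029583 / (1 − (1+0.0029583)^−120) = $7,116.83.
Over 24 months: Option 1 costs 24 × $8,043.58 + $8,750.00 = $201,795.92; Option 2 costs 24 × $7,116.83 + $21,540.00 = $192,343.92.
Option 2 is cheaper by $201,795.92 − $192,343.92 = $9,452.00.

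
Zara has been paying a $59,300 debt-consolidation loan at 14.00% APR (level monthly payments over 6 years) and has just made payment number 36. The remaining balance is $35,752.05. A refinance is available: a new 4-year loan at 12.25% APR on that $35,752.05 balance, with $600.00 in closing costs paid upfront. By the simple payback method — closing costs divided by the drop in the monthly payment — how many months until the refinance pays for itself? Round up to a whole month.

Current payment = 59,300 × 14%/12 / (1 − (1+0.0116667)^−72) = $1,221.92.
Refinanced payment = 35,752.05 × 0.0102083 / (1 − (1+0.0102083)^−48) = $945.88.
Monthly savings = $1,221.92 − $945.88 = $276.04.
Break-even = $600.00 / $276.04 = 2.17 → 3 months.

3 months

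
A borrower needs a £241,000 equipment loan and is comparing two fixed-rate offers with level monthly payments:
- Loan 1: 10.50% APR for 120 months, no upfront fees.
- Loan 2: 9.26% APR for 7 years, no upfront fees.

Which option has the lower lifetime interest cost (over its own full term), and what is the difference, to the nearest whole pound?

Loan 1: monthly rate = 10.5%/12 = 0.0087500; payment = 241,000 × 0.0087500 / (1 − (1+0.0087500)^−120) = £3,251.93.
Total interest on Loan 1 = 120 × £3,251.93 − £241,000 = £149,231.60.
Loan 2: monthly rate = 9.26%/12 = 0.0077167; payment = 241,000 × 0.0077167 / (1 − (1+0.0077167)^−84) = £3,909.34.
Total interest on Loan 2 = 84 × £3,909.34 − £241,000 = £87,384.56.
Loan 2 is lower by £61,847.04.

Loan 2 by £61,847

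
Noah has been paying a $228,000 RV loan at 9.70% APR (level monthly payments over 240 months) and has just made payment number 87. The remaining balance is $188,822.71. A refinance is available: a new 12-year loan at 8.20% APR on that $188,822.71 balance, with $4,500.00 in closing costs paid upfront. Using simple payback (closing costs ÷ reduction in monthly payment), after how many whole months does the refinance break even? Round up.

Current payment = 228,000 × 9.7%/12 / (1 − (1+0.0080833)^−240) = $2,155.12.
Refinanced payment = 188,822.71 × 0.0068333 / (1 − (1+0.0068333)^−144) = $2,064.68.
Monthly savings = $2,155.12 − $2,064.68 = $90.44.
Break-even = $4,500.00 / $90.44 = 49.76 → 50 months.

50 months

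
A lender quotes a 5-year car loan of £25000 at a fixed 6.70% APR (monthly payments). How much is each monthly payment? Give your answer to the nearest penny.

£491.50

Monthly rate = 6.7%/12 = 0.0055833; payment = 25,000 × 0.0055833 / (1 − (1+0.0055833)^−60) = £491.50.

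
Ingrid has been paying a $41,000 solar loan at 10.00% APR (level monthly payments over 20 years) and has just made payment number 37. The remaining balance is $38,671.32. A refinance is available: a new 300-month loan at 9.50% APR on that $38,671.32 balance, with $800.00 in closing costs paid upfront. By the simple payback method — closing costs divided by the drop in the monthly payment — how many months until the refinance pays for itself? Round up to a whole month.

14 months

Current payment = 41,000 × 10%/12 / (1 − (1+0.0083333)^−240) = $395.66.
Refinanced payment = 38,671.32 × 0.0079167 / (1 − (1+0.0079167)^−300) = $337.87.
Monthly savings = $395.66 − $337.87 = $57.79.
Break-even = $800.00 / $57.79 = 13.84 → 14 months.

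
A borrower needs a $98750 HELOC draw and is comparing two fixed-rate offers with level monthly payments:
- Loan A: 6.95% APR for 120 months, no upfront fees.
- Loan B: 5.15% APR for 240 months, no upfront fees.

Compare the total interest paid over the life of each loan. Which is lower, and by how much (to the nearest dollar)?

Loan A by $21,097

Loan A: monthly rate = 6.95%/12 = 0.0057917; payment = 98,750 × 0.0057917 / (1 − (1+0.0057917)^−120) = $1,144.03.
Total interest on Loan A = 120 × $1,144.03 − $98,750 = $38,533.60.
Loan B: at 5.15% the monthly rate is 0.0042917, so the payment is 98,750 × 0.0042917 / (1 − 1.0042917^−240) = $659.92.
Total interest on Loan B = 240 × $659.92 − $98,750 = $59,630.80.
Loan A is lower by $21,097.20.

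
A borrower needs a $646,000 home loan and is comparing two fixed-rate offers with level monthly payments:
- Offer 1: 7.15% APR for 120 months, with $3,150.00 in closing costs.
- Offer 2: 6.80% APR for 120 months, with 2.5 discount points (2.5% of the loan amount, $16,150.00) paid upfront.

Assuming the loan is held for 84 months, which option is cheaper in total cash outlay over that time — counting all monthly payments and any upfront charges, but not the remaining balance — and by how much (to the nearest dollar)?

Offer 1 by $3,218

Offer 1: monthly rate = 7.15%/12 = 0.0059583; payment = 646,000 × 0.0059583 / (1 − (1+0.0059583)^−120) = $7,550.64.
Offer 2: at 6.80% the monthly rate is 0.0056667, so the payment is 646,000 × 0.0056667 / (1 − 1.0056667^−120) = $7,434.19.
Over 84 months: Offer 1 costs 84 × $7,550.64 + $3,150.00 = $637,403.76; Offer 2 costs 84 × $7,434.19 + $16,150.00 = $640,621.96.
Offer 1 is cheaper by $640,621.96 − $637,403.76 = $3,218.20.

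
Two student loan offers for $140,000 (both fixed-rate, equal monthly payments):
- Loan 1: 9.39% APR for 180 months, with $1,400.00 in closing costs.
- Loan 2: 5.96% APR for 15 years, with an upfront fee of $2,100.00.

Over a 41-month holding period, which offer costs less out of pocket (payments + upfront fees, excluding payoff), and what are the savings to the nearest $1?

Loan 1: monthly rate = 9.39%/12 = 0.0078250; payment = 140,000 × 0.0078250 / (1 − (1+0.0078250)^−180) = $1,452.64.
Loan 2: at 5.96% the monthly rate is 0.0049667, so the payment is 140,000 × 0.0049667 / (1 − 1.0049667^−180) = $1,178.38.
Over 41 months: Loan 1 costs 41 × $1,452.64 + $1,400.00 = $60,958.24; Loan 2 costs 41 × $1,178.38 + $2,100.00 = $50,413.58.
Loan 2 is cheaper by $60,958.24 − $50,413.58 = $10,544.66.

Loan 2 by $10,545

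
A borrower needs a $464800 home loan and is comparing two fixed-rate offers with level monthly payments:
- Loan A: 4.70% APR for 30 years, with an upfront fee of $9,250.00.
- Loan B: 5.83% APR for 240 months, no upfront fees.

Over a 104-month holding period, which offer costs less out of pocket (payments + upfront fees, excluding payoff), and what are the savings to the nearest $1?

Loan A: at 4.70% the monthly rate is 0.0039167, so the payment is 464,800 × 0.0039167 / (1 − 1.0039167^−360) = $2,410.63.
Loan B: monthly rate = 5.83%/12 = 0.0048583; payment = 464,800 × 0.0048583 / (1 − (1+0.0048583)^−240) = $3,284.55.
Over 104 months: Loan A costs 104 × $2,410.63 + $9,250.00 = $259,955.52; Loan B costs 104 × $3,284.55 = $341,593.20.
Loan A is cheaper by $341,593.20 − $259,955.52 = $81,637.68.

Loan A by $81,638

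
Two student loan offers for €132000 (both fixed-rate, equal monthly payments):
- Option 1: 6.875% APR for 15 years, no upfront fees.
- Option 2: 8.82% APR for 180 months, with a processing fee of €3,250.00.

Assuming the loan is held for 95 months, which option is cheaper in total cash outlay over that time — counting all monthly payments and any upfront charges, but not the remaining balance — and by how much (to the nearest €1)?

Option 1 by €17,261

Option 1: at 6.875% the monthly rate is 0.0057292, so the payment is 132,000 × 0.0057292 / (1 − 1.0057292^−180) = €1,177.25.
Option 2: at 8.82% the monthly rate is 0.0073500, so the payment is 132,000 × 0.0073500 / (1 − 1.0073500^−180) = €1,324.73.
Over 95 months: Option 1 costs 95 × €1,177.25 = €111,838.75; Option 2 costs 95 × €1,324.73 + €3,250.00 = €129,099.35.
Option 1 is cheaper by €129,099.35 − €111,838.75 = €17,260.60.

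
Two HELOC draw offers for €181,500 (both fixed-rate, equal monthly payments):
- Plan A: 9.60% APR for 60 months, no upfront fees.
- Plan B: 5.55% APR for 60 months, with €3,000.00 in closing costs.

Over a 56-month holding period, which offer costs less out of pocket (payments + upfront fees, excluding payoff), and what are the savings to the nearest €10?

Plan B by €16,580

Plan A: at 9.60% the monthly rate is 0.0080000, so the payment is 181,500 × 0.0080000 / (1 − 1.0080000^−60) = €3,820.71.
Plan B: at 5.55% the monthly rate is 0.0046250, so the payment is 181,500 × 0.0046250 / (1 − 1.0046250^−60) = €3,471.05.
Over 56 months: Plan A costs 56 × €3,820.71 = €213,959.76; Plan B costs 56 × €3,471.05 + €3,000.00 = €197,378.80.
Plan B is cheaper by €213,959.76 − €197,378.80 = €16,580.96.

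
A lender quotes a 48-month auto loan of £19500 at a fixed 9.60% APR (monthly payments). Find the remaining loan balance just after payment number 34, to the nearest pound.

With monthly rate i = 9.6%/12 = 0.0080000, the balance after k of n payments is P · [(1+i)^n − (1+i)^k] / [(1+i)^n − 1].
(1+0.0080000)^48 = 1.46590404 and (1+0.0080000)^34 = 1.31116725, so the balance is 19,500 × (1.46590404 − 1.31116725) / (1.46590404 − 1) = £6,476.37.

£6,476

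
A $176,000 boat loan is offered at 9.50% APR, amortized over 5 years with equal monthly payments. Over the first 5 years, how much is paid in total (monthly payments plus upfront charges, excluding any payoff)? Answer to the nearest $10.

At 9.50% the monthly rate is 0.0079167, so the payment is 176,000 × 0.0079167 / (1 − 1.0079167^−60) = $3,696.33.
Total outlay = 60 × $3,696.33 = $221,779.80.

$221,780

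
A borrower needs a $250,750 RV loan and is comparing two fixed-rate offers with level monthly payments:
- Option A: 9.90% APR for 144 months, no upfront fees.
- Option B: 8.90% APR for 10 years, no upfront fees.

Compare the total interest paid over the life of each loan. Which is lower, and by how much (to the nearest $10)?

Option A: monthly rate = 9.9%/12 = 0.0082500; payment = 250,750 × 0.0082500 / (1 − (1+0.0082500)^−144) = $2,982.19.
Total interest on Option A = 144 × $2,982.19 − $250,750 = $178,685.36.
Option B: at 8.90% the monthly rate is 0.0074167, so the payment is 250,750 × 0.0074167 / (1 − 1.0074167^−120) = $3,162.84.
Total interest on Option B = 120 × $3,162.84 − $250,750 = $128,790.80.
Option B is lower by $49,894.56.

Option B by $49,890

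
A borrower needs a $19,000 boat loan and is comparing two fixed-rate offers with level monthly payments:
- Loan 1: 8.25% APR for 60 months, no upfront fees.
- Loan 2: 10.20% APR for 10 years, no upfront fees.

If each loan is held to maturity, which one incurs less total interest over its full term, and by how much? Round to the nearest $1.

Loan 1 by $7,132

Loan 1: at 8.25% the monthly rate is 0.0068750, so the payment is 19,000 × 0.0068750 / (1 − 1.0068750^−60) = $387.53.
Total interest on Loan 1 = 60 × $387.53 − $19,000 = $4,251.80.
Loan 2: at 10.20% the monthly rate is 0.0085000, so the payment is 19,000 × 0.0085000 / (1 − 1.0085000^−120) = $253.20.
Total interest on Loan 2 = 120 × $253.20 − $19,000 = $11,384.00.
Loan 1 is lower by $7,132.20.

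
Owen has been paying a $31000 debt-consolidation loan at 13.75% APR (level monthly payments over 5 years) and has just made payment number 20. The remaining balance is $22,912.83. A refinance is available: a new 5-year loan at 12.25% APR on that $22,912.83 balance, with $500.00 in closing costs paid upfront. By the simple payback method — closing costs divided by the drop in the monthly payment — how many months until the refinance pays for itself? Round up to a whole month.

3 months

Current payment = 31,000 × 13.75%/12 / (1 − (1+0.0114583)^−60) = $717.30.
Refinanced payment = 22,912.83 × 0.0102083 / (1 − (1+0.0102083)^−60) = $512.58.
Monthly savings = $717.30 − $512.58 = $204.72.
Break-even = $500.00 / $204.72 = 2.44 → 3 months.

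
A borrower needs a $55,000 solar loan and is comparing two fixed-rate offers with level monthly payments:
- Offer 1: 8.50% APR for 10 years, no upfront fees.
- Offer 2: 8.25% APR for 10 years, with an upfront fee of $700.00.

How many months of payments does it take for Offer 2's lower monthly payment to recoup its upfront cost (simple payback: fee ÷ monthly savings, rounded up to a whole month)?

96 months

Offer 1: at 8.50% the monthly rate is 0.0070833, so the payment is 55,000 × 0.0070833 / (1 − 1.0070833^−120) = $681.92.
Offer 2: monthly rate = 8.25%/12 = 0.0068750; payment = 55,000 × 0.0068750 / (1 − (1+0.0068750)^−120) = $674.59.
Monthly savings = $681.92 − $674.59 = $7.33.
Break-even = $700.00 / $7.33 = 95.50 → 96 months.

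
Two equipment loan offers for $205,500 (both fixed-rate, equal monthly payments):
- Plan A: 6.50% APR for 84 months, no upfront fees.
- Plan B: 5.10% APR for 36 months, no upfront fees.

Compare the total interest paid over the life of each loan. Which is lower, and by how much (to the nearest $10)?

Plan B by $34,270

Plan A: monthly rate = 6.5%/12 = 0.0054167; payment = 205,500 × 0.0054167 / (1 − (1+0.0054167)^−84) = $3,051.56.
Total interest on Plan A = 84 × $3,051.56 − $205,500 = $50,831.04.
Plan B: monthly rate = 5.1%/12 = 0.0042500; payment = 205,500 × 0.0042500 / (1 − (1+0.0042500)^−36) = $6,168.25.
Total interest on Plan B = 36 × $6,168.25 − $205,500 = $16,557.00.
Plan B is lower by $34,274.04.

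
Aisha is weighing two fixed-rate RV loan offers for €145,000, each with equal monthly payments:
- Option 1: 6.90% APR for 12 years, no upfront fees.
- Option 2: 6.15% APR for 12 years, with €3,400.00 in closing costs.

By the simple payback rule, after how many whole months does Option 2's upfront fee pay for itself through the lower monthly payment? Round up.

Option 1: at 6.90% the monthly rate is 0.0057500, so the payment is 145,000 × 0.0057500 / (1 − 1.0057500^−144) = €1,483.43.
Option 2: at 6.15% the monthly rate is 0.0051250, so the payment is 145,000 × 0.0051250 / (1 − 1.0051250^−144) = €1,426.26.
Monthly savings = €1,483.43 − €1,426.26 = €57.17.
Break-even = €3,400.00 / €57.17 = 59.47 → 60 months.

60 months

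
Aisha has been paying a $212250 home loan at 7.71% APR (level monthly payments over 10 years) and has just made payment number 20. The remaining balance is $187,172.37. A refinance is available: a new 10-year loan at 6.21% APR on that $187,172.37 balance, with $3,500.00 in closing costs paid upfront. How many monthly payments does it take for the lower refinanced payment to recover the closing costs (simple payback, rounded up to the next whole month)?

Current payment = 212,250 × 7.71%/12 / (1 − (1+0.0064250)^−120) = $2,542.77.
Refinanced payment = 187,172.37 × 0.0051750 / (1 − (1+0.0051750)^−120) = $2,097.79.
Monthly savings = $2,542.77 − $2,097.79 = $444.98.
Break-even = $3,500.00 / $444.98 = 7.87 → 8 months.

8 months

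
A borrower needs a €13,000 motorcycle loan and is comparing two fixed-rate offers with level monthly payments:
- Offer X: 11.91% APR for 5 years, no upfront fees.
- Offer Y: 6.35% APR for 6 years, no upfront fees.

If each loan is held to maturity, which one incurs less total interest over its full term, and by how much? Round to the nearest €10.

Offer X: monthly rate = 11.91%/12 = 0.0099250; payment = 13,000 × 0.0099250 / (1 − (1+0.0099250)^−60) = €288.59.
Total interest on Offer X = 60 × €288.59 − €13,000 = €4,315.40.
Offer Y: at 6.35% the monthly rate is 0.0052917, so the payment is 13,000 × 0.0052917 / (1 − 1.0052917^−72) = €217.60.
Total interest on Offer Y = 72 × €217.60 − €13,000 = €2,667.20.
Offer Y is lower by €1,648.20.

Offer Y by €1,650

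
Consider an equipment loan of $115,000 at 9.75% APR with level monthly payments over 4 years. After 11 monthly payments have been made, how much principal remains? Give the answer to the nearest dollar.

With monthly rate i = 9.75%/12 = 0.0081250, the balance after k of n payments is P · [(1+i)^n − (1+i)^k] / [(1+i)^n − 1].
(1+0.0081250)^48 = 1.47465513 and (1+0.0081250)^11 = 1.09309582, so the balance is 115,000 × (1.47465513 − 1.09309582) / (1.47465513 − 1) = $92,444.64.

$92,445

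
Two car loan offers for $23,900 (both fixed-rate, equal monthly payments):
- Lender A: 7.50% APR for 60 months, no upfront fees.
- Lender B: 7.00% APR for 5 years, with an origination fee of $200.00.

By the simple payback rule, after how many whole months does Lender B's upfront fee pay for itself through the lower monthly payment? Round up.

36 months

Lender A: at 7.50% the monthly rate is 0.0062500, so the payment is 23,900 × 0.0062500 / (1 − 1.0062500^−60) = $478.91.
Lender B: at 7.00% the monthly rate is 0.0058333, so the payment is 23,900 × 0.0058333 / (1 − 1.0058333^−60) = $473.25.
Monthly savings = $478.91 − $473.25 = $5.66.
Break-even = $200.00 / $5.66 = 35.34 → 36 months.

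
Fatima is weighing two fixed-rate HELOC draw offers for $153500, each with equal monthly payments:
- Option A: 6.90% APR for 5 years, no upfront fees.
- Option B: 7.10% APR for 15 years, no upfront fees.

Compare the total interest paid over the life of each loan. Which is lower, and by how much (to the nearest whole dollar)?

Option A: at 6.90% the monthly rate is 0.0057500, so the payment is 153,500 × 0.0057500 / (1 − 1.0057500^−60) = $3,032.25.
Total interest on Option A = 60 × $3,032.25 − $153,500 = $28,435.00.
Option B: monthly rate = 7.1%/12 = 0.0059167; payment = 153,500 × 0.0059167 / (1 − (1+0.0059167)^−180) = $1,388.30.
Total interest on Option B = 180 × $1,388.30 − $153,500 = $96,394.00.
Option A is lower by $67,959.00.

Option A by $67,959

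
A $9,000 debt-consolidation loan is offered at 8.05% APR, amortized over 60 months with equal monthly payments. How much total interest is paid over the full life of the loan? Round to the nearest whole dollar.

At 8.05% the monthly rate is 0.0067083, so the payment is 9,000 × 0.0067083 / (1 − 1.0067083^−60) = $182.70.
Total paid = 60 × $182.70 = $10,962.00; interest = $10,962.00 − $9,000 = $1,962.00.

$1,962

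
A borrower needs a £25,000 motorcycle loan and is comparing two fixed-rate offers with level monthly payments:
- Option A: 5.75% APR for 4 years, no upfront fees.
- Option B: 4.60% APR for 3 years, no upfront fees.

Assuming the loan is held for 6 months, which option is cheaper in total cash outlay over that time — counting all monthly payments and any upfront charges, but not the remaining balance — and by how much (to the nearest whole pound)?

Option A by £963

Option A: at 5.75% the monthly rate is 0.0047917, so the payment is 25,000 × 0.0047917 / (1 − 1.0047917^−48) = £584.26.
Option B: at 4.60% the monthly rate is 0.0038333, so the payment is 25,000 × 0.0038333 / (1 − 1.0038333^−36) = £744.79.
Over 6 months: Option A costs 6 × £584.26 = £3,505.56; Option B costs 6 × £744.79 = £4,468.74.
Option A is cheaper by £4,468.74 − £3,505.56 = £963.18.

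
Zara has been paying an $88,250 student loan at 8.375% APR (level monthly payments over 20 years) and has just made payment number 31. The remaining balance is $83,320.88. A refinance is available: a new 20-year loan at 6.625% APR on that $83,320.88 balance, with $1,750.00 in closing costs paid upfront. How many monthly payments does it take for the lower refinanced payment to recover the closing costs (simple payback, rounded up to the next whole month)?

Current payment = 88,250 × 8.375%/12 / (1 − (1+0.0069792)^−240) = $758.89.
Refinanced payment = 83,320.88 × 0.0055208 / (1 − (1+0.0055208)^−240) = $627.36.
Monthly savings = $758.89 − $627.36 = $131.53.
Break-even = $1,750.00 / $131.53 = 13.30 → 14 months.

14 months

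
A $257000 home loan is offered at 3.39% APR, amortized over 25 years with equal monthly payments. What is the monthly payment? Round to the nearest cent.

$1,271.49

At 3.39% the monthly rate is 0.0028250, so the payment is 257,000 × 0.0028250 / (1 − 1.0028250^−300) = $1,271.49.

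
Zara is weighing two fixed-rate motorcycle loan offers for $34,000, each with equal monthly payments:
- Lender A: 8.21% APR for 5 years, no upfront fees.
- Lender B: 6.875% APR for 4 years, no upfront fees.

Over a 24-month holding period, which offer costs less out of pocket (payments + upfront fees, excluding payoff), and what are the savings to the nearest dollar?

Lender A by $2,865

Lender A: monthly rate = 8.21%/12 = 0.0068417; payment = 34,000 × 0.0068417 / (1 − (1+0.0068417)^−60) = $692.82.
Lender B: at 6.875% the monthly rate is 0.0057292, so the payment is 34,000 × 0.0057292 / (1 − 1.0057292^−48) = $812.20.
Over 24 months: Lender A costs 24 × $692.82 = $16,627.68; Lender B costs 24 × $812.20 = $19,492.80.
Lender A is cheaper by $19,492.80 − $16,627.68 = $2,865.12.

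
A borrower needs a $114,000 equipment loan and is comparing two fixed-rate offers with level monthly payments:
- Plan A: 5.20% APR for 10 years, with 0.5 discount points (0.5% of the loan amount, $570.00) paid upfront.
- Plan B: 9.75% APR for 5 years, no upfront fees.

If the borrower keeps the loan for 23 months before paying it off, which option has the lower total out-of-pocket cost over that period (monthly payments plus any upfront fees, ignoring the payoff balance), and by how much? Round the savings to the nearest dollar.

Plan A: monthly rate = 5.2%/12 = 0.0043333; payment = 114,000 × 0.0043333 / (1 − (1+0.0043333)^−120) = $1,220.32.
Plan B: at 9.75% the monthly rate is 0.0081250, so the payment is 114,000 × 0.0081250 / (1 − 1.0081250^−60) = $2,408.16.
Over 23 months: Plan A costs 23 × $1,220.32 + $570.00 = $28,637.36; Plan B costs 23 × $2,408.16 = $55,387.68.
Plan A is cheaper by $55,387.68 − $28,637.36 = $26,750.32.

Plan A by $26,750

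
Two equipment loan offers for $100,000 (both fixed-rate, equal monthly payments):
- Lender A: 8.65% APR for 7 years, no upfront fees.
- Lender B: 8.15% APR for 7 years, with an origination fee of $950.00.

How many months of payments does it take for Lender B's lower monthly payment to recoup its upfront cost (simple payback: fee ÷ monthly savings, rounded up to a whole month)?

Lender A: monthly rate = 8.65%/12 = 0.0072083; payment = 100,000 × 0.0072083 / (1 − (1+0.0072083)^−84) = $1,591.20.
Lender B: monthly rate = 8.15%/12 = 0.0067917; payment = 100,000 × 0.0067917 / (1 − (1+0.0067917)^−84) = $1,566.11.
Monthly savings = $1,591.20 − $1,566.11 = $25.09.
Break-even = $950.00 / $25.09 = 37.86 → 38 months.

38 months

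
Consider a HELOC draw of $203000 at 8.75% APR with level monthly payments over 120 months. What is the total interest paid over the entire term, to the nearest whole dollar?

At 8.75% the monthly rate is 0.0072917, so the payment is 203,000 × 0.0072917 / (1 − 1.0072917^−120) = $2,544.13.
Total paid = 120 × $2,544.13 = $305,295.60; interest = $305,295.60 − $203,000 = $102,295.60.

$102,296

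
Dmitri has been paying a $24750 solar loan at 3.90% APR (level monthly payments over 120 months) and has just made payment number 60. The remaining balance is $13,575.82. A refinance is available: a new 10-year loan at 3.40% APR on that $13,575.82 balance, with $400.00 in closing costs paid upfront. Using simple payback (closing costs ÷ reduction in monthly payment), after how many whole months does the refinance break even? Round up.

4 months

Current payment = 24,750 × 3.9%/12 / (1 − (1+0.0032500)^−120) = $249.41.
Refinanced payment = 13,575.82 × 0.0028333 / (1 − (1+0.0028333)^−120) = $133.61.
Monthly savings = $249.41 − $133.61 = $115.80.
Break-even = $400.00 / $115.80 = 3.45 → 4 months.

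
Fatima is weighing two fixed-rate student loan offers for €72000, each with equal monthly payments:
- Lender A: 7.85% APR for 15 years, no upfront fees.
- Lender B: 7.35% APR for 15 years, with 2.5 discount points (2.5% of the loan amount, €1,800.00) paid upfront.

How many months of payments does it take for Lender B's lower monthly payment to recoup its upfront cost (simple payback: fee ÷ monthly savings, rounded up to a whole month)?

88 months

Lender A: at 7.85% the monthly rate is 0.0065417, so the payment is 72,000 × 0.0065417 / (1 − 1.0065417^−180) = €681.85.
Lender B: monthly rate = 7.35%/12 = 0.0061250; payment = 72,000 × 0.0061250 / (1 − (1+0.0061250)^−180) = €661.33.
Monthly savings = €681.85 − €661.33 = €20.52.
Break-even = €1,800.00 / €20.52 = 87.72 → 88 months.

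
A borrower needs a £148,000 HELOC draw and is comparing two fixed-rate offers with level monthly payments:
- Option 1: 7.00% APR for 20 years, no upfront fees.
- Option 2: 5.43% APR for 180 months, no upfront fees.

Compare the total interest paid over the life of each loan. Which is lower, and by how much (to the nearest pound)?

Option 2 by £58,703

Option 1: at 7.00% the monthly rate is 0.0058333, so the payment is 148,000 × 0.0058333 / (1 − 1.0058333^−240) = £1,147.44.
Total interest on Option 1 = 240 × £1,147.44 − £148,000 = £127,385.60.
Option 2: monthly rate = 5.43%/12 = 0.0045250; payment = 148,000 × 0.0045250 / (1 − (1+0.0045250)^−180) = £1,203.79.
Total interest on Option 2 = 180 × £1,203.79 − £148,000 = £68,682.20.
Option 2 is lower by £58,703.40.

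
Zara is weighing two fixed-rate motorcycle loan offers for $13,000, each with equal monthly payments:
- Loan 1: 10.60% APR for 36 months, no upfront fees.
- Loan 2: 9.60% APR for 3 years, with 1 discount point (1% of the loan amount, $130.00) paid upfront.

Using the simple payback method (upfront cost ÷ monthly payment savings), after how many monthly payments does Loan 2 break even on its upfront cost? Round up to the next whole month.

22 months

Loan 1: monthly rate = 10.6%/12 = 0.0088333; payment = 13,000 × 0.0088333 / (1 − (1+0.0088333)^−36) = $423.15.
Loan 2: monthly rate = 9.6%/12 = 0.0080000; payment = 13,000 × 0.0080000 / (1 − (1+0.0080000)^−36) = $417.04.
Monthly savings = $423.15 − $417.04 = $6.11.
Break-even = $130.00 / $6.11 = 21.28 → 22 months.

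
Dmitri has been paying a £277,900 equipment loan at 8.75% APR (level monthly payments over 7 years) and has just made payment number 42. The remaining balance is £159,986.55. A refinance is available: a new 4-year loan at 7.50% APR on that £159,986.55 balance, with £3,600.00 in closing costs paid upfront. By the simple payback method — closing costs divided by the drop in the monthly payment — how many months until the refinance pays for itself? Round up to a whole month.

Current payment = 277,900 × 8.75%/12 / (1 − (1+0.0072917)^−84) = £4,435.98.
Refinanced payment = 159,986.55 × 0.0062500 / (1 − (1+0.0062500)^−48) = £3,868.30.
Monthly savings = £4,435.98 − £3,868.30 = £567.68.
Break-even = £3,600.00 / £567.68 = 6.34 → 7 months.

7 months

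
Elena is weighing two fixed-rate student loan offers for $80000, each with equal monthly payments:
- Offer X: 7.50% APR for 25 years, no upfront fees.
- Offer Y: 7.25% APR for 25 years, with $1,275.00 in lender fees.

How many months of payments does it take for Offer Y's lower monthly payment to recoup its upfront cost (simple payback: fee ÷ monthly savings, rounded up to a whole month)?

Offer X: at 7.50% the monthly rate is 0.0062500, so the payment is 80,000 × 0.0062500 / (1 − 1.0062500^−300) = $591.19.
Offer Y: monthly rate = 7.25%/12 = 0.0060417; payment = 80,000 × 0.0060417 / (1 − (1+0.0060417)^−300) = $578.25.
Monthly savings = $591.19 − $578.25 = $12.94.
Break-even = $1,275.00 / $12.94 = 98.53 → 99 months.

99 months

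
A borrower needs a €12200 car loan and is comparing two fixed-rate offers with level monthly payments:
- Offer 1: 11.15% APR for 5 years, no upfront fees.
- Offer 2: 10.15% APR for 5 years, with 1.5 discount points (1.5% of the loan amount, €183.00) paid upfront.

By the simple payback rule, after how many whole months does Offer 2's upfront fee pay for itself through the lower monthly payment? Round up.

31 months

Offer 1: at 11.15% the monthly rate is 0.0092917, so the payment is 12,200 × 0.0092917 / (1 − 1.0092917^−60) = €266.17.
Offer 2: at 10.15% the monthly rate is 0.0084583, so the payment is 12,200 × 0.0084583 / (1 − 1.0084583^−60) = €260.12.
Monthly savings = €266.17 − €260.12 = €6.05.
Break-even = €183.00 / €6.05 = 30.25 → 31 months.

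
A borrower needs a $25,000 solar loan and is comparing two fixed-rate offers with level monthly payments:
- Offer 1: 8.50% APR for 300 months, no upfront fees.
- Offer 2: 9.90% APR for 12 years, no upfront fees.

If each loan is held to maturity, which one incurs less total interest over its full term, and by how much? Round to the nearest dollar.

Offer 2 by $17,577

Offer 1: monthly rate = 8.5%/12 = 0.0070833; payment = 25,000 × 0.0070833 / (1 − (1+0.0070833)^−300) = $201.31.
Total interest on Offer 1 = 300 × $201.31 − $25,000 = $35,393.00.
Offer 2: at 9.90% the monthly rate is 0.0082500, so the payment is 25,000 × 0.0082500 / (1 − 1.0082500^−144) = $297.33.
Total interest on Offer 2 = 144 × $297.33 − $25,000 = $17,815.52.
Offer 2 is lower by $17,577.48.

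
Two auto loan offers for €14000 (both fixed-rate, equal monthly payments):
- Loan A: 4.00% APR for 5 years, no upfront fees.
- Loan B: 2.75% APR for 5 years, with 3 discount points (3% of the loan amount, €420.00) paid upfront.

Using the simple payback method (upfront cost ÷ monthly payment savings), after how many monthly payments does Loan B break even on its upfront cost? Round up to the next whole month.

54 months

Loan A: monthly rate = 4%/12 = 0.0033333; payment = 14,000 × 0.0033333 / (1 − (1+0.0033333)^−60) = €257.83.
Loan B: at 2.75% the monthly rate is 0.0022917, so the payment is 14,000 × 0.0022917 / (1 − 1.0022917^−60) = €250.01.
Monthly savings = €257.83 − €250.01 = €7.82.
Break-even = €420.00 / €7.82 = 53.71 → 54 months.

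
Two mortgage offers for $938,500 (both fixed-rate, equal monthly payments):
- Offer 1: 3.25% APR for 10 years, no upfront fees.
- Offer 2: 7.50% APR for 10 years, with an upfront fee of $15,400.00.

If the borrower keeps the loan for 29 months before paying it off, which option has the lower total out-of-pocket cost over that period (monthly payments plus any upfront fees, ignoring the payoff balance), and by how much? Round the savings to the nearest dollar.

Offer 1 by $72,508

Offer 1: at 3.25% the monthly rate is 0.0027083, so the payment is 938,500 × 0.0027083 / (1 − 1.0027083^−120) = $9,170.93.
Offer 2: monthly rate = 7.5%/12 = 0.0062500; payment = 938,500 × 0.0062500 / (1 − (1+0.0062500)^−120) = $11,140.16.
Over 29 months: Offer 1 costs 29 × $9,170.93 = $265,956.97; Offer 2 costs 29 × $11,140.16 + $15,400.00 = $338,464.64.
Offer 1 is cheaper by $338,464.64 − $265,956.97 = $72,507.67.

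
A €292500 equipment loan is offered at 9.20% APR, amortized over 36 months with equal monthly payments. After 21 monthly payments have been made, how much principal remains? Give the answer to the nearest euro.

With monthly rate i = 9.2%/12 = 0.0076667, the balance after k of n payments is P · [(1+i)^n − (1+i)^k] / [(1+i)^n − 1].
(1+0.0076667)^36 = 1.31646140 and (1+0.0076667)^21 = 1.17396390, so the balance is 292,500 × (1.31646140 − 1.17396390) / (1.31646140 − 1) = €131,708.07.

€131,708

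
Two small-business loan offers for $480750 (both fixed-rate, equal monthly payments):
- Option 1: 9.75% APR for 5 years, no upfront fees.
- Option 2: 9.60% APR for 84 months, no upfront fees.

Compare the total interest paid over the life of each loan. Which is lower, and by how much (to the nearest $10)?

Option 1: at 9.75% the monthly rate is 0.0081250, so the payment is 480,750 × 0.0081250 / (1 − 1.0081250^−60) = $10,155.48.
Total interest on Option 1 = 60 × $10,155.48 − $480,750 = $128,578.80.
Option 2: monthly rate = 9.6%/12 = 0.0080000; payment = 480,750 × 0.0080000 / (1 − (1+0.0080000)^−84) = $7,882.01.
Total interest on Option 2 = 84 × $7,882.01 − $480,750 = $181,338.84.
Option 1 is lower by $52,760.04.

Option 1 by $52,760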